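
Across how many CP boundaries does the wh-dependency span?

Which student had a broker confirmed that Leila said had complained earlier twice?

2

"which student" is extracted from the subject of "complained".
Boundaries crossed, outermost first: [that], [Ø] — 2 in total.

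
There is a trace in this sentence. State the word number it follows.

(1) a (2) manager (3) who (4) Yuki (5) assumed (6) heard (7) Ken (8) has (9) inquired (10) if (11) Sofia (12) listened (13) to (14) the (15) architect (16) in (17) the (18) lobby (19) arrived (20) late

5

The displaced element is "a manager" (word 2).
It is linked across 1 clause boundary (Ø).
It functions as the subject of "heard", so the gap sits immediately after word 5 ("assumed").
Base order: Yuki assumed a manager heard Ken has inquired if Sofia listened to the architect in the lobby.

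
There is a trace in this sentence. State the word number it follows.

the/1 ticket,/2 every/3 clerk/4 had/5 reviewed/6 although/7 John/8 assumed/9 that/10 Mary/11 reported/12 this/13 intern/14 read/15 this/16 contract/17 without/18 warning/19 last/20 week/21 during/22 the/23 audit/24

6

The displaced element is "the ticket" (word 2).
It functions as the direct object of "reviewed", so the gap sits immediately after word 6 ("reviewed").
Base order: Every clerk had reviewed the ticket although John assumed that Mary reported this intern read this contract without warning last week during the audit.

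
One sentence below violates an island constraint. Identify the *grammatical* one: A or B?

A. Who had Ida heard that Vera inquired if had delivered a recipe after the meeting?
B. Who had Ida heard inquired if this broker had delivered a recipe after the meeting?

B

In A, the wh-phrase is extracted from inside a wh-island (introduced by "if"), which blocks movement.
In B, the extraction path crosses only that-complement boundaries, which are transparent.
So B is grammatical.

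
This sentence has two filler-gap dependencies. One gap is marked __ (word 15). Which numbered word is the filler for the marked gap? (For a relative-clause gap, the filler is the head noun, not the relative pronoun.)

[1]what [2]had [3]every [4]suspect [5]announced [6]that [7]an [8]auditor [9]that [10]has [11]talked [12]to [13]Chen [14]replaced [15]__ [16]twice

The marked gap is the direct object of "replaced".
Its filler is the fronted wh-phrase "what", at word 1.
(The other dependency links word 8 to a gap after word 9.)

1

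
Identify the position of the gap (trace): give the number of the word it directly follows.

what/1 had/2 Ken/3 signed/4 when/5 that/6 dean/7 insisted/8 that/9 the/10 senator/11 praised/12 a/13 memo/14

4

The displaced element is "what" (word 1).
It functions as the direct object of "signed", so the gap sits immediately after word 4 ("signed").
Base order: Ken had signed what when that dean insisted that the senator praised a memo.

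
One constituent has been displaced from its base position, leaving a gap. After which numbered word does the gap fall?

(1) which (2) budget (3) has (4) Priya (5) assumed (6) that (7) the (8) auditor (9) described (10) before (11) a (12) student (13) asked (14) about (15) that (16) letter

The displaced element is "which budget" (word 2).
It is linked across 1 clause boundary (that).
It functions as the direct object of "described", so the gap sits immediately after word 9 ("described").
Base order: Priya has assumed that the auditor described which budget before a student asked about that letter.

9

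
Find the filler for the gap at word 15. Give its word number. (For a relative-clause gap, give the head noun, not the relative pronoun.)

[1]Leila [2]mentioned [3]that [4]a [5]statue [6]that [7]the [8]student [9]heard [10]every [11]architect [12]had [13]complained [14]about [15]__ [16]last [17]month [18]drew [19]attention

5

The gap at 15 is the prepositional object of "complained", inside a relative clause.
The relative pronoun is "that" (word 6); it is bound by the head noun immediately before it.
Its filler is the head noun "statue", at word 5.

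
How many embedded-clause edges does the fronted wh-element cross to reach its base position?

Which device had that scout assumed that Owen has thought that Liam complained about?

"which device" is extracted from the PP object of "complained".
Boundaries crossed, outermost first: [that], [that] — 2 in total.

2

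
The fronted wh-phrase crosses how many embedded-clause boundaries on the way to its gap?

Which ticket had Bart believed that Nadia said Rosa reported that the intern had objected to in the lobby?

"which ticket" is extracted from the PP object of "objected".
Boundaries crossed, outermost first: [that], [Ø], [that] — 3 in total.

3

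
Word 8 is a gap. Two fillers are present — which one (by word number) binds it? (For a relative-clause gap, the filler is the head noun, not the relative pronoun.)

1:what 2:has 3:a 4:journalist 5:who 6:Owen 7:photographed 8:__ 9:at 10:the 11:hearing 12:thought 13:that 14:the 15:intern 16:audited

The marked gap is inside the relative clause, the direct object of "photographed".
Its filler is the head noun "journalist" (via "who"), at word 4.
(The other dependency links word 1 to a gap after word 16.)

4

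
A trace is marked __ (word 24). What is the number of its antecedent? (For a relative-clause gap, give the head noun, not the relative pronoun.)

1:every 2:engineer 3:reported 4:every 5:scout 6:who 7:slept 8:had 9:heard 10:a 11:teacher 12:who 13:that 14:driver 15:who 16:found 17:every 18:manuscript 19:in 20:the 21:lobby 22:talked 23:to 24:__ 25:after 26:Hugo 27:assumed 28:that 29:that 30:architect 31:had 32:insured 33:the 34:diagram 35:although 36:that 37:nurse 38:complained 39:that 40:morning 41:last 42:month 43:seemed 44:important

11

The gap at 24 is the prepositional object of "talked", inside a relative clause.
The relative pronoun is "who" (word 12); it is bound by the head noun immediately before it.
Its filler is the head noun "teacher", at word 11.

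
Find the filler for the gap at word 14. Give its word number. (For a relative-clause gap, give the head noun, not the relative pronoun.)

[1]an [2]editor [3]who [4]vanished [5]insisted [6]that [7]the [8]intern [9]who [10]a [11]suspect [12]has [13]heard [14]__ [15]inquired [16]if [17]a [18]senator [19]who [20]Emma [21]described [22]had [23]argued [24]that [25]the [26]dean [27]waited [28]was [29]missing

8

The gap at 14 is the subject of "inquired", inside a relative clause.
The relative pronoun is "who" (word 9); it is bound by the head noun immediately before it.
Its filler is the head noun "intern", at word 8.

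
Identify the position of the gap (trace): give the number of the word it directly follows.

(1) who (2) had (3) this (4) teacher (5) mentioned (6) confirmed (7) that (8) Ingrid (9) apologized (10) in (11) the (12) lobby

5

The displaced element is "who" (word 1).
It is linked across 1 clause boundary (Ø).
It functions as the subject of "confirmed", so the gap sits immediately after word 5 ("mentioned").
Base order: This teacher had mentioned that who confirmed that Ingrid apologized in the lobby.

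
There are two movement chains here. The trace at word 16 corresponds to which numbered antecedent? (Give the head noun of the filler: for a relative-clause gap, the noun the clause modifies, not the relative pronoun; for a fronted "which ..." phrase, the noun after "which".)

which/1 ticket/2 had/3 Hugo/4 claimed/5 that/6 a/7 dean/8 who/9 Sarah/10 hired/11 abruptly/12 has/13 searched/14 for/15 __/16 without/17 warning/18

2

The marked gap is the object of the preposition "for" of "searched".
Its filler is the fronted wh-phrase "which ticket", at word 2.
(The other dependency links word 8 to a gap after word 11.)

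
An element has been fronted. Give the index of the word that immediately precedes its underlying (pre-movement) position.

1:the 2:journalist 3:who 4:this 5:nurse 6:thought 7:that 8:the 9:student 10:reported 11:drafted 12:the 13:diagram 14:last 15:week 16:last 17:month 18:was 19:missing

The displaced element is "the journalist" (word 2).
It is linked across 2 clause boundaries (that → Ø).
It functions as the subject of "drafted", so the gap sits immediately after word 10 ("reported").
Base order: This nurse thought that the student reported the journalist drafted the diagram last week last month.

10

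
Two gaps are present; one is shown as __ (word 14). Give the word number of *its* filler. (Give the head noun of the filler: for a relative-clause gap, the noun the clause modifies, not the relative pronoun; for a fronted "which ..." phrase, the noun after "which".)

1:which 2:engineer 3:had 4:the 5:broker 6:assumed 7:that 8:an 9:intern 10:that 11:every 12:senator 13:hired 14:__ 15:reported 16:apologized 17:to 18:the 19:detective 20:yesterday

The marked gap is inside the relative clause, the direct object of "hired".
Its filler is the head noun "intern" (via "that"), at word 9.
(The other dependency links word 2 to a gap after word 15.)

9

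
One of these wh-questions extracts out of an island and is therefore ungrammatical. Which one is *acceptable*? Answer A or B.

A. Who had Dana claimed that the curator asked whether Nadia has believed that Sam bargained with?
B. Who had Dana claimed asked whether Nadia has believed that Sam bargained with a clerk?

In A, the wh-phrase is extracted from inside a wh-island (introduced by "whether"), which blocks movement.
In B, the extraction path crosses only that-complement boundaries, which are transparent.
So B is grammatical.

B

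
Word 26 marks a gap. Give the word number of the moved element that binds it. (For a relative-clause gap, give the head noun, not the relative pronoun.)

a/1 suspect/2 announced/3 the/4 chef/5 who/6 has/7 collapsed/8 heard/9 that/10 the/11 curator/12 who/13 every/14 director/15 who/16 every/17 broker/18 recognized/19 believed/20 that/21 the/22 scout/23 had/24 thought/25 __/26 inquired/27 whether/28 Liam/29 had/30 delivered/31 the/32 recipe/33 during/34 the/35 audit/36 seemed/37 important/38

The gap at 26 is the subject of "inquired", inside a relative clause.
The relative pronoun is "who" (word 13); it is bound by the head noun immediately before it.
Its filler is the head noun "curator", at word 12.

12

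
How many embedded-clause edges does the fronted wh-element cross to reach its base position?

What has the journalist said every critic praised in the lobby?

"what" is extracted from the object of "praised".
Boundaries crossed, outermost first: [Ø] — 1 in total.

1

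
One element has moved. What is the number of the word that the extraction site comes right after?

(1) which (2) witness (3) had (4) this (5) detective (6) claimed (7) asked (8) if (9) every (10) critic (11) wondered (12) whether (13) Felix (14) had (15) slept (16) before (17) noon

The displaced element is "which witness" (word 2).
It is linked across 1 clause boundary (Ø).
It functions as the subject of "asked", so the gap sits immediately after word 6 ("claimed").
Base order: This detective had claimed which witness asked if every critic wondered whether Felix had slept before noon.

6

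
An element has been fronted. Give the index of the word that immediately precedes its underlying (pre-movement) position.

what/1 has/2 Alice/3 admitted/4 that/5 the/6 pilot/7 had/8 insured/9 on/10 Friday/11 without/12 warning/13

The displaced element is "what" (word 1).
It is linked across 1 clause boundary (that).
It functions as the direct object of "insured", so the gap sits immediately after word 9 ("insured").
Base order: Alice has admitted that the pilot had insured what on Friday without warning.

9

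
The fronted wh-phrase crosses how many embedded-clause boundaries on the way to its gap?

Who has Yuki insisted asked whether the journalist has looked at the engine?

"who" is extracted from the subject of "asked".
Boundaries crossed, outermost first: [Ø] — 1 in total.

1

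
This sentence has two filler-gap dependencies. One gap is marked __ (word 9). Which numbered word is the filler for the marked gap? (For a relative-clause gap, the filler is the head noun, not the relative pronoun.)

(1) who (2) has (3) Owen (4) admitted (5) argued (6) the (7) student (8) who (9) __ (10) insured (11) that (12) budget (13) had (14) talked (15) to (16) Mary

7

The marked gap is inside the relative clause, the subject of "insured".
Its filler is the head noun "student" (via "who"), at word 7.
(The other dependency links word 1 to a gap after word 4.)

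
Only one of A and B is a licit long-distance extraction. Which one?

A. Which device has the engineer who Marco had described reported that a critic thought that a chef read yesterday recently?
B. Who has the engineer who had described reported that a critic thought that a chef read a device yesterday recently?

In B, the wh-phrase is extracted from inside a complex-NP island (relative clause) (introduced by "who"), which blocks movement.
In A, the extraction path crosses only that-complement boundaries, which are transparent.
So A is grammatical.

A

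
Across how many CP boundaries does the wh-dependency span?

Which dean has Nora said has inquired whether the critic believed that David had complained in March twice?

"which dean" is extracted from the subject of "inquired".
Boundaries crossed, outermost first: [Ø] — 1 in total.

1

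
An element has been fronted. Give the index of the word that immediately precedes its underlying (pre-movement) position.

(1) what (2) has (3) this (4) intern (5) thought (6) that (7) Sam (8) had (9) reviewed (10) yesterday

9

The displaced element is "what" (word 1).
It is linked across 1 clause boundary (that).
It functions as the direct object of "reviewed", so the gap sits immediately after word 9 ("reviewed").
Base order: This intern has thought that Sam had reviewed what yesterday.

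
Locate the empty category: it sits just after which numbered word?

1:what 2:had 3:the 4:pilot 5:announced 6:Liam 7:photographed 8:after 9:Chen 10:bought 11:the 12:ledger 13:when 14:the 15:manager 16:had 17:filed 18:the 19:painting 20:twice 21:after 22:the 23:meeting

7

The displaced element is "what" (word 1).
It is linked across 1 clause boundary (Ø).
It functions as the direct object of "photographed", so the gap sits immediately after word 7 ("photographed").
Base order: The pilot had announced Liam photographed what after Chen bought the ledger when the manager had filed the painting twice after the meeting.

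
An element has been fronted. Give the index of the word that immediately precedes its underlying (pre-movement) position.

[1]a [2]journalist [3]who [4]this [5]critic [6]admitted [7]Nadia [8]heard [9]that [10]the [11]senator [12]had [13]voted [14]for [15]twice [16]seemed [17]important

14

The displaced element is "a journalist" (word 2).
It is linked across 2 clause boundaries (Ø → that).
It functions as the object of the preposition "for" of "voted", so the gap sits immediately after word 14 ("for").
Base order: This critic admitted Nadia heard that the senator had voted for a journalist twice.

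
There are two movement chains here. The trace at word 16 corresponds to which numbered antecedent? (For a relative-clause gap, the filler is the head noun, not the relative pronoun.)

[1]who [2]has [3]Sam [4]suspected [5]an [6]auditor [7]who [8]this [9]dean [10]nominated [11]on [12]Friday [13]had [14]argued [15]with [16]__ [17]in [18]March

The marked gap is the object of the preposition "with" of "argued".
Its filler is the fronted wh-phrase "who", at word 1.
(The other dependency links word 6 to a gap after word 10.)

1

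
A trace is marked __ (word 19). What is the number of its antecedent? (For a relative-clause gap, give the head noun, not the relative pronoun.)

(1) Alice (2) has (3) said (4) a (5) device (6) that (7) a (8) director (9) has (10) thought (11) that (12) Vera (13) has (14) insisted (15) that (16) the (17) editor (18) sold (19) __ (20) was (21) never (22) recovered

5

The gap at 19 is the object of "sold", inside a relative clause.
The relative pronoun is "that" (word 6); it is bound by the head noun immediately before it.
Its filler is the head noun "device", at word 5.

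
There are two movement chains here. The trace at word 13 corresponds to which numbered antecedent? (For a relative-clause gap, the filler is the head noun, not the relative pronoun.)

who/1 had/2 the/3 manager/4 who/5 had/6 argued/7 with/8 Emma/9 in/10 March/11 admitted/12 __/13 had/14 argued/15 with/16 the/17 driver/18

1

The marked gap is the subject of "argued".
Its filler is the fronted wh-phrase "who", at word 1.
(The other dependency links word 4 to a gap after word 5.)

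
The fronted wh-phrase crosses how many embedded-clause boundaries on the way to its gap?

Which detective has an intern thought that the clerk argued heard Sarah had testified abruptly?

"which detective" is extracted from the subject of "heard".
Boundaries crossed, outermost first: [that], [Ø] — 2 in total.

2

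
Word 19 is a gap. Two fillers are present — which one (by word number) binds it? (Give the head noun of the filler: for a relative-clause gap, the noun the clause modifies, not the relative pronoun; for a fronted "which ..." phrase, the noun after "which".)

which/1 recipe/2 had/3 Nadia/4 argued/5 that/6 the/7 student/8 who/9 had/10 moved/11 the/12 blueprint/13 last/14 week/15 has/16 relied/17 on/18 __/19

2

The marked gap is the object of the preposition "on" of "relied".
Its filler is the fronted wh-phrase "which recipe", at word 2.
(The other dependency links word 8 to a gap after word 9.)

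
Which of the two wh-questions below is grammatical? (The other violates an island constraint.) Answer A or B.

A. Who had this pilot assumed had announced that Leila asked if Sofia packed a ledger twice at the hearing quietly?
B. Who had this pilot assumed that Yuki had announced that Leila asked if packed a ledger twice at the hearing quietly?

In B, the wh-phrase is extracted from inside a wh-island (introduced by "if"), which blocks movement.
In A, the extraction path crosses only that-complement boundaries, which are transparent.
So A is grammatical.

A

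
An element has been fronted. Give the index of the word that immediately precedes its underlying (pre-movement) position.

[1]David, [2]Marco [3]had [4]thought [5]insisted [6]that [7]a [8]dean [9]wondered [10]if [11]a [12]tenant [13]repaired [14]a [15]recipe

The displaced element is "David" (word 1).
It is linked across 1 clause boundary (Ø).
It functions as the subject of "insisted", so the gap sits immediately after word 4 ("thought").
Base order: Marco had thought that David insisted that a dean wondered if a tenant repaired a recipe.

4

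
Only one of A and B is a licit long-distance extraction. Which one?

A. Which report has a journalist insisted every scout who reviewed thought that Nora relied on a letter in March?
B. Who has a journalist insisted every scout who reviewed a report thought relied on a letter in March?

In A, the wh-phrase is extracted from inside a complex-NP island (relative clause) (introduced by "who"), which blocks movement.
In B, the extraction path crosses only that-complement boundaries, which are transparent.
So B is grammatical.

B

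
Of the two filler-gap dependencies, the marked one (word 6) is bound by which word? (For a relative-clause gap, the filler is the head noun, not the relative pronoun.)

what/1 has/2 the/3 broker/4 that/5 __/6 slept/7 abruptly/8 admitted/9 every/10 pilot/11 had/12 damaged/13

The marked gap is inside the relative clause, the subject of "slept".
Its filler is the head noun "broker" (via "that"), at word 4.
(The other dependency links word 1 to a gap after word 13.)

4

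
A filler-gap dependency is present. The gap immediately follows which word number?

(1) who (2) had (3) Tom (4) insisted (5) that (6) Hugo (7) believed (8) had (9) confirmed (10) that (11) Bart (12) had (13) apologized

7

The displaced element is "who" (word 1).
It is linked across 2 clause boundaries (that → Ø).
It functions as the subject of "confirmed", so the gap sits immediately after word 7 ("believed").
Base order: Tom had insisted that Hugo believed that who had confirmed that Bart had apologized.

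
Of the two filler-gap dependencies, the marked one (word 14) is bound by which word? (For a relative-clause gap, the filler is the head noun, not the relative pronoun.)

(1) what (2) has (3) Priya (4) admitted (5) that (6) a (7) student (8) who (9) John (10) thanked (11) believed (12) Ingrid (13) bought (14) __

The marked gap is the direct object of "bought".
Its filler is the fronted wh-phrase "what", at word 1.
(The other dependency links word 7 to a gap after word 10.)

1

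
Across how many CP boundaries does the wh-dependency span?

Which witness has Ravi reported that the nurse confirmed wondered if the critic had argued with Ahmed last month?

"which witness" is extracted from the subject of "wondered".
Boundaries crossed, outermost first: [that], [Ø] — 2 in total.

2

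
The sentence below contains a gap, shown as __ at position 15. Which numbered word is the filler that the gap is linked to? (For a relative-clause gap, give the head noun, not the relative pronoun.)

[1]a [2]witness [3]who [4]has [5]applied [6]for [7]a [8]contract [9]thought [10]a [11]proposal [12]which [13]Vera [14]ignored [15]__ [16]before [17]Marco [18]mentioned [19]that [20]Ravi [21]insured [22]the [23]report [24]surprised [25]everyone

The gap at 15 is the object of "ignored", inside a relative clause.
The relative pronoun is "which" (word 12); it is bound by the head noun immediately before it.
Its filler is the head noun "proposal", at word 11.

11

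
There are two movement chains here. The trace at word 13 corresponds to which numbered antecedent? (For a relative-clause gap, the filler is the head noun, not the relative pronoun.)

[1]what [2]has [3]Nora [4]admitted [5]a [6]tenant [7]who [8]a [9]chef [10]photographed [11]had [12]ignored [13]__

The marked gap is the direct object of "ignored".
Its filler is the fronted wh-phrase "what", at word 1.
(The other dependency links word 6 to a gap after word 10.)

1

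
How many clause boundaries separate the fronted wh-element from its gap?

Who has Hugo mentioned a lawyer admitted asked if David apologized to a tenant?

2

"who" is extracted from the subject of "asked".
Boundaries crossed, outermost first: [Ø], [Ø] — 2 in total.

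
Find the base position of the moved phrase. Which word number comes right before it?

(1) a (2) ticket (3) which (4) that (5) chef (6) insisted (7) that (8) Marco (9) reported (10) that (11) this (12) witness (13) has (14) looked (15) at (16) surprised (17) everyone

15

The displaced element is "a ticket" (word 2).
It is linked across 2 clause boundaries (that → that).
It functions as the object of the preposition "at" of "looked", so the gap sits immediately after word 15 ("at").
Base order: That chef insisted that Marco reported that this witness has looked at a ticket.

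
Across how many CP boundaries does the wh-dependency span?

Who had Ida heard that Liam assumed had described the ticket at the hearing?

2

"who" is extracted from the subject of "described".
Boundaries crossed, outermost first: [that], [Ø] — 2 in total.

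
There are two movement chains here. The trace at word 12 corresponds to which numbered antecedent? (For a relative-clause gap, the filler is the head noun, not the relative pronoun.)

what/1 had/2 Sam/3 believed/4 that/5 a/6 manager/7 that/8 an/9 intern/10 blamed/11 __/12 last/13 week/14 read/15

7

The marked gap is inside the relative clause, the direct object of "blamed".
Its filler is the head noun "manager" (via "that"), at word 7.
(The other dependency links word 1 to a gap after word 15.)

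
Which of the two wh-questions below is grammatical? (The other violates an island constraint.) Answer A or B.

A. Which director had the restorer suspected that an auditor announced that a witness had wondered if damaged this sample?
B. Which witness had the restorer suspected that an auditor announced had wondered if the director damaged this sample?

In A, the wh-phrase is extracted from inside a wh-island (introduced by "if"), which blocks movement.
In B, the extraction path crosses only that-complement boundaries, which are transparent.
So B is grammatical.

B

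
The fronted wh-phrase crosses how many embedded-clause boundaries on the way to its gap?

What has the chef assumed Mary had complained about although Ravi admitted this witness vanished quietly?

1

"what" is extracted from the PP object of "complained".
Boundaries crossed, outermost first: [Ø] — 1 in total.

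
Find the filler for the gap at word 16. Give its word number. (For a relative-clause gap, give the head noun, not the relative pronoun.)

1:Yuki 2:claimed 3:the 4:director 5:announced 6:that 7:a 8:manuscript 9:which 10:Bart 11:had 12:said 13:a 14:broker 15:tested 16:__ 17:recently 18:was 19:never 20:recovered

The gap at 16 is the object of "tested", inside a relative clause.
The relative pronoun is "which" (word 9); it is bound by the head noun immediately before it.
Its filler is the head noun "manuscript", at word 8.

8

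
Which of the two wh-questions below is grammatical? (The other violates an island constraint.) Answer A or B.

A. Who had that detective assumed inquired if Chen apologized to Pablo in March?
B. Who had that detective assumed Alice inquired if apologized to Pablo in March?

In B, the wh-phrase is extracted from inside a wh-island (introduced by "if"), which blocks movement.
In A, the extraction path crosses only that-complement boundaries, which are transparent.
So A is grammatical.

A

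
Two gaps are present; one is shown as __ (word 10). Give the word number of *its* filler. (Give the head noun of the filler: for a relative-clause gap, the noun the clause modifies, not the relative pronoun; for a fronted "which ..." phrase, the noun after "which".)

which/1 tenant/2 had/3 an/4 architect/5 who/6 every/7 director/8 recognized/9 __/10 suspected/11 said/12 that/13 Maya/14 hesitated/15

The marked gap is inside the relative clause, the direct object of "recognized".
Its filler is the head noun "architect" (via "who"), at word 5.
(The other dependency links word 2 to a gap after word 11.)

5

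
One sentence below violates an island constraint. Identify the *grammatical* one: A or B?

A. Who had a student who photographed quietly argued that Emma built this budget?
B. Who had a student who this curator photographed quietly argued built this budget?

B

In A, the wh-phrase is extracted from inside a complex-NP island (relative clause) (introduced by "who"), which blocks movement.
In B, the extraction path crosses only that-complement boundaries, which are transparent.
So B is grammatical.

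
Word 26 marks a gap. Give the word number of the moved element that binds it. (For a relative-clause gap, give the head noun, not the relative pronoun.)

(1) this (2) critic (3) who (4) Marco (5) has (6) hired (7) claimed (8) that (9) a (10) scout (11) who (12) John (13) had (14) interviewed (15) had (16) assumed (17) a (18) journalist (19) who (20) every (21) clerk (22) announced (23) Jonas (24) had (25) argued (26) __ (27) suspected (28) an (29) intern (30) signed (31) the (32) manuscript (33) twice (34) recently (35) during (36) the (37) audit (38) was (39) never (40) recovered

The gap at 26 is the subject of "suspected", inside a relative clause.
The relative pronoun is "who" (word 19); it is bound by the head noun immediately before it.
Its filler is the head noun "journalist", at word 18.

18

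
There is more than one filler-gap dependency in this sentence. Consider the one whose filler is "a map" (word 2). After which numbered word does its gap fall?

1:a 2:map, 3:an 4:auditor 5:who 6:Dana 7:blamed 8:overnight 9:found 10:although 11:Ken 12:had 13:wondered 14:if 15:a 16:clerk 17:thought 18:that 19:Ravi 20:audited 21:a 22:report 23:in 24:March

9

The displaced element is "a map" (word 2).
It functions as the direct object of "found", so the gap sits immediately after word 9 ("found").
Base order: An auditor who Dana blamed overnight found a map although Ken had wondered if a clerk thought that Ravi audited a report in March.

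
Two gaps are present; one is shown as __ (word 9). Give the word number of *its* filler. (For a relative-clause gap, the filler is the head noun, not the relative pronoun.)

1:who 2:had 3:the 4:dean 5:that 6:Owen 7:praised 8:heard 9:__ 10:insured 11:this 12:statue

The marked gap is the subject of "insured".
Its filler is the fronted wh-phrase "who", at word 1.
(The other dependency links word 4 to a gap after word 7.)

1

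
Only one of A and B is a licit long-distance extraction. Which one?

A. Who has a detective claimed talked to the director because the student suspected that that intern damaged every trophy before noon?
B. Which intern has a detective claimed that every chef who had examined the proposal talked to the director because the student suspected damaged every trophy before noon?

A

In B, the wh-phrase is extracted from inside an adjunct island (introduced by "because"), which blocks movement.
In A, the extraction path crosses only that-complement boundaries, which are transparent.
So A is grammatical.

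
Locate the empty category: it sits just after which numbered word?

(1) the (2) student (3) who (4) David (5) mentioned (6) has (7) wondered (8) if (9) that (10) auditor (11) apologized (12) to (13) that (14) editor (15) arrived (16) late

The displaced element is "the student" (word 2).
It is linked across 1 clause boundary (Ø).
It functions as the subject of "wondered", so the gap sits immediately after word 5 ("mentioned").
Base order: David mentioned that the student has wondered if that auditor apologized to that editor.

5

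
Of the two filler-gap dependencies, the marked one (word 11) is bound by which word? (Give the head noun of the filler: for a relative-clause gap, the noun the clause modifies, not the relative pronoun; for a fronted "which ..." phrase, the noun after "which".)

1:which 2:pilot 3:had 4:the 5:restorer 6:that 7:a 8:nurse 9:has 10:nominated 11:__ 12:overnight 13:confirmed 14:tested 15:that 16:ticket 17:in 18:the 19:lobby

The marked gap is inside the relative clause, the direct object of "nominated".
Its filler is the head noun "restorer" (via "that"), at word 5.
(The other dependency links word 2 to a gap after word 13.)

5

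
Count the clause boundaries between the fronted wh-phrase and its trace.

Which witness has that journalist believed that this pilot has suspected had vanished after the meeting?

2

"which witness" is extracted from the subject of "vanished".
Boundaries crossed, outermost first: [that], [Ø] — 2 in total.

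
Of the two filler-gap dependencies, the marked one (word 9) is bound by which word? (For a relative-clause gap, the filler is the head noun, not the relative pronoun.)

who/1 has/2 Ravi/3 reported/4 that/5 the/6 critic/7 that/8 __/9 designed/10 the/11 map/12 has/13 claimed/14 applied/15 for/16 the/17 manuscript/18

7

The marked gap is inside the relative clause, the subject of "designed".
Its filler is the head noun "critic" (via "that"), at word 7.
(The other dependency links word 1 to a gap after word 14.)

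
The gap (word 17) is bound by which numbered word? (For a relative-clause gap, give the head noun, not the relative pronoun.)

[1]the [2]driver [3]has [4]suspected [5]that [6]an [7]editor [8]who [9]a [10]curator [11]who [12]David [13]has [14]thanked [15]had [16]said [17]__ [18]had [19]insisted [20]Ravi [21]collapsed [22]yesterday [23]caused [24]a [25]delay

7

The gap at 17 is the subject of "insisted", inside a relative clause.
The relative pronoun is "who" (word 8); it is bound by the head noun immediately before it.
Its filler is the head noun "editor", at word 7.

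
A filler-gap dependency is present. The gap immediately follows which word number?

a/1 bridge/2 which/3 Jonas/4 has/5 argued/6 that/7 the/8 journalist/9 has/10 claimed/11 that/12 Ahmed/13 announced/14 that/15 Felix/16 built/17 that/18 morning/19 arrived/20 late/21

The displaced element is "a bridge" (word 2).
It is linked across 3 clause boundaries (that → that → that).
It functions as the direct object of "built", so the gap sits immediately after word 17 ("built").
Base order: Jonas has argued that the journalist has claimed that Ahmed announced that Felix built a bridge that morning.

17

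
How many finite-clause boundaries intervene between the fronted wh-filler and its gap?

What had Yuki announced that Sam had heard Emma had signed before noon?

"what" is extracted from the object of "signed".
Boundaries crossed, outermost first: [that], [Ø] — 2 in total.

2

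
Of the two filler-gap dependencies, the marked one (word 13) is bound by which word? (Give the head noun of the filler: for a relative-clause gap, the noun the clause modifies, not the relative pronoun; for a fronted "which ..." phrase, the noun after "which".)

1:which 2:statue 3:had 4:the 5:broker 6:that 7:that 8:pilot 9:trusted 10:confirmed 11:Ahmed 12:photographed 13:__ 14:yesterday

2

The marked gap is the direct object of "photographed".
Its filler is the fronted wh-phrase "which statue", at word 2.
(The other dependency links word 5 to a gap after word 9.)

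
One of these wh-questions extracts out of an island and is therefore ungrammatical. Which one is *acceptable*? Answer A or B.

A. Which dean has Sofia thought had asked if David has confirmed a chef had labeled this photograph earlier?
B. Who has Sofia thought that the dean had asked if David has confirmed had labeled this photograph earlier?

A

In B, the wh-phrase is extracted from inside a wh-island (introduced by "if"), which blocks movement.
In A, the extraction path crosses only that-complement boundaries, which are transparent.
So A is grammatical.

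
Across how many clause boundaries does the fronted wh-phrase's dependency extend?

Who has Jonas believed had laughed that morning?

1

"who" is extracted from the subject of "laughed".
Boundaries crossed, outermost first: [Ø] — 1 in total.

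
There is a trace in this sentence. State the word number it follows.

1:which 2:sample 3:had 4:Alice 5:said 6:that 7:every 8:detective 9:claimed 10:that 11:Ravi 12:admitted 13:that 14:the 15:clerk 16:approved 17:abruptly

16

The displaced element is "which sample" (word 2).
It is linked across 3 clause boundaries (that → that → that).
It functions as the direct object of "approved", so the gap sits immediately after word 16 ("approved").
Base order: Alice had said that every detective claimed that Ravi admitted that the clerk approved which sample abruptly.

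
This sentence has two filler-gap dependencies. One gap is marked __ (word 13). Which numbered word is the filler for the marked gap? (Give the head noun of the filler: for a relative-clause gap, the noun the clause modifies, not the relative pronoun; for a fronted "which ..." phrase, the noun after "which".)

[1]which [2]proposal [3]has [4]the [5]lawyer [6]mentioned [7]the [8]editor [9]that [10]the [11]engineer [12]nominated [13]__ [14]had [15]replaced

The marked gap is inside the relative clause, the direct object of "nominated".
Its filler is the head noun "editor" (via "that"), at word 8.
(The other dependency links word 2 to a gap after word 15.)

8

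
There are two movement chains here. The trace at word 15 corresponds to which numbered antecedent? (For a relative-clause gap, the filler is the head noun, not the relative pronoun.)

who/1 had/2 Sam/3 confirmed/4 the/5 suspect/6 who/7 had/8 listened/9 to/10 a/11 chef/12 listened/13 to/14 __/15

1

The marked gap is the object of the preposition "to" of "listened".
Its filler is the fronted wh-phrase "who", at word 1.
(The other dependency links word 6 to a gap after word 7.)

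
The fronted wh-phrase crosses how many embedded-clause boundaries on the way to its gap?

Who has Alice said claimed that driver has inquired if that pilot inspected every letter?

"who" is extracted from the subject of "claimed".
Boundaries crossed, outermost first: [Ø] — 1 in total.

1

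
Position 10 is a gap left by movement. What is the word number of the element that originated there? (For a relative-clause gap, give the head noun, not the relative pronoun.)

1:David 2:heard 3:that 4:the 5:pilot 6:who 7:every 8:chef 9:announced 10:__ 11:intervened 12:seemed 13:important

The gap at 10 is the subject of "intervened", inside a relative clause.
The relative pronoun is "who" (word 6); it is bound by the head noun immediately before it.
Its filler is the head noun "pilot", at word 5.

5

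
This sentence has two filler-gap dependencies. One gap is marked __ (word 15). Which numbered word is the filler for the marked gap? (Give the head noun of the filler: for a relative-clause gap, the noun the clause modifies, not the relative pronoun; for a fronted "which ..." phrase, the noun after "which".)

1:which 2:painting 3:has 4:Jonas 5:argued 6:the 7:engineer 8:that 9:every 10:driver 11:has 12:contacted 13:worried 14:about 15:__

The marked gap is the object of the preposition "about" of "worried".
Its filler is the fronted wh-phrase "which painting", at word 2.
(The other dependency links word 7 to a gap after word 12.)

2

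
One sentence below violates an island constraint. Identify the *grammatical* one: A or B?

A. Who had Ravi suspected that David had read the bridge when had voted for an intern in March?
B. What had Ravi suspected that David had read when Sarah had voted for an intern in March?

In A, the wh-phrase is extracted from inside an adjunct island (introduced by "when"), which blocks movement.
In B, the extraction path crosses only that-complement boundaries, which are transparent.
So B is grammatical.

B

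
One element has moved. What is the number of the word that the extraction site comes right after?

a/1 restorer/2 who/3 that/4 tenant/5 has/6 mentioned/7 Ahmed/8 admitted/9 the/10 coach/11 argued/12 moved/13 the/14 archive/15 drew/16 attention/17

12

The displaced element is "a restorer" (word 2).
It is linked across 3 clause boundaries (Ø → Ø → Ø).
It functions as the subject of "moved", so the gap sits immediately after word 12 ("argued").
Base order: That tenant has mentioned Ahmed admitted the coach argued that a restorer moved the archive.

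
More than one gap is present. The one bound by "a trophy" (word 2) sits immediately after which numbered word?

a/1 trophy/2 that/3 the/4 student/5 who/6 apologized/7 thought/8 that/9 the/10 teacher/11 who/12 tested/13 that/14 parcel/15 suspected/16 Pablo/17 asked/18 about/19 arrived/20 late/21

19

The displaced element is "a trophy" (word 2).
It is linked across 2 clause boundaries (that → Ø).
It functions as the object of the preposition "about" of "asked", so the gap sits immediately after word 19 ("about").
Base order: The student who apologized thought that the teacher who tested that parcel suspected Pablo asked about a trophy.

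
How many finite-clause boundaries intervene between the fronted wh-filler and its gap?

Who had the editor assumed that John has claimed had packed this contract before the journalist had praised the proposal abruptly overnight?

2

"who" is extracted from the subject of "packed".
Boundaries crossed, outermost first: [that], [Ø] — 2 in total.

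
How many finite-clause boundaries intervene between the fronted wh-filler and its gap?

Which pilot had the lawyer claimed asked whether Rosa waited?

1

"which pilot" is extracted from the subject of "asked".
Boundaries crossed, outermost first: [Ø] — 1 in total.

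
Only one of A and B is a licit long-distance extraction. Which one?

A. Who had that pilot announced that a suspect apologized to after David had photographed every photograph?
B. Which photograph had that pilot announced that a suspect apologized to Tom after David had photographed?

A

In B, the wh-phrase is extracted from inside an adjunct island (introduced by "after"), which blocks movement.
In A, the extraction path crosses only that-complement boundaries, which are transparent.
So A is grammatical.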